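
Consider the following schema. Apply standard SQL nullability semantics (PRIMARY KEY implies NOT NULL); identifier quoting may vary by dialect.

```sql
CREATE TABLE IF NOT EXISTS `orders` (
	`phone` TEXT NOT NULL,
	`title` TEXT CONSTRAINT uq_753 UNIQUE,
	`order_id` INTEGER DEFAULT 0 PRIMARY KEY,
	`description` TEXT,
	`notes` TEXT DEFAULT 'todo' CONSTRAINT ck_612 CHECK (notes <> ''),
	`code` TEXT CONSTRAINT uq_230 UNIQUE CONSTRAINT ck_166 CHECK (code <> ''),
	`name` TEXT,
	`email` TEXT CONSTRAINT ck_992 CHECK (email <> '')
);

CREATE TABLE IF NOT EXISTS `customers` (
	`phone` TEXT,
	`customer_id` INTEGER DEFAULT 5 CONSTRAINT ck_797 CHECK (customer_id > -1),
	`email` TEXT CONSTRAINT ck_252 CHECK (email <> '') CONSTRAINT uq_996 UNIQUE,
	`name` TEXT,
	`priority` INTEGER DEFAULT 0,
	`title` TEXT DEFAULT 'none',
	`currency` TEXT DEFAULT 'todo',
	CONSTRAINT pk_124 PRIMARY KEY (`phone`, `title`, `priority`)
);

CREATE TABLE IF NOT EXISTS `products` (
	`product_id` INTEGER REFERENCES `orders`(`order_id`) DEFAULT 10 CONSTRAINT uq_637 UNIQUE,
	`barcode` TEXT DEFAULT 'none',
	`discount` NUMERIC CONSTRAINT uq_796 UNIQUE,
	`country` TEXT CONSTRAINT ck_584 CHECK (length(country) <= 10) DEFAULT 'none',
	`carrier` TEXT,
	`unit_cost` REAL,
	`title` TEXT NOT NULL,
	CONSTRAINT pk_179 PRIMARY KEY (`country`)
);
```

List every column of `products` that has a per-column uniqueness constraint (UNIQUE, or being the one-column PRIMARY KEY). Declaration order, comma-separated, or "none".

product_id, discount, country

- product_id: declared UNIQUE → unique.
- barcode: no UNIQUE or single-column PK constraint.
- discount: declared UNIQUE → unique.
- country: single-column PRIMARY KEY → unique.
- carrier: no UNIQUE or single-column PK constraint.
- unit_cost: no UNIQUE or single-column PK constraint.
- title: no UNIQUE or single-column PK constraint.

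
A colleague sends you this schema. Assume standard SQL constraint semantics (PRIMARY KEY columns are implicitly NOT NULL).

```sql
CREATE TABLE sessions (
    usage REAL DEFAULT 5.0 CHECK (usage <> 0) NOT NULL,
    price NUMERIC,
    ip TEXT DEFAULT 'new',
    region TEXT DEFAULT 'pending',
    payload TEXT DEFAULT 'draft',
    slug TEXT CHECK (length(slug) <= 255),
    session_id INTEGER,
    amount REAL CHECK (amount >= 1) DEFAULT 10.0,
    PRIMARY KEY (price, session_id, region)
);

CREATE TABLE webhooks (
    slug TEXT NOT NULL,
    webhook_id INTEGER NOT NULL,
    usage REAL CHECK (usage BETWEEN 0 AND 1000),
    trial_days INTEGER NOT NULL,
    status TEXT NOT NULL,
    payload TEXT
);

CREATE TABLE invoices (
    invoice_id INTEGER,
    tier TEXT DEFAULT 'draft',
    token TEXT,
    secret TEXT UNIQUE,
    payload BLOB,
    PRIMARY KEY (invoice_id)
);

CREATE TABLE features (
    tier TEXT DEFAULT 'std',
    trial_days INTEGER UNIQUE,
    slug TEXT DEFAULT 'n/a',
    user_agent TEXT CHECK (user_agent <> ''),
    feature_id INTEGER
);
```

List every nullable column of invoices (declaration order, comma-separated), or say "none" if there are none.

tier, token, secret, payload

- invoice_id: part of the PRIMARY KEY, which implies NOT NULL → not nullable.
- tier: DEFAULT only fills an omitted column; an explicit NULL is still allowed → nullable.
- token: no NOT NULL constraint applies → nullable.
- secret: UNIQUE does not imply NOT NULL → nullable.
- payload: no NOT NULL constraint applies → nullable.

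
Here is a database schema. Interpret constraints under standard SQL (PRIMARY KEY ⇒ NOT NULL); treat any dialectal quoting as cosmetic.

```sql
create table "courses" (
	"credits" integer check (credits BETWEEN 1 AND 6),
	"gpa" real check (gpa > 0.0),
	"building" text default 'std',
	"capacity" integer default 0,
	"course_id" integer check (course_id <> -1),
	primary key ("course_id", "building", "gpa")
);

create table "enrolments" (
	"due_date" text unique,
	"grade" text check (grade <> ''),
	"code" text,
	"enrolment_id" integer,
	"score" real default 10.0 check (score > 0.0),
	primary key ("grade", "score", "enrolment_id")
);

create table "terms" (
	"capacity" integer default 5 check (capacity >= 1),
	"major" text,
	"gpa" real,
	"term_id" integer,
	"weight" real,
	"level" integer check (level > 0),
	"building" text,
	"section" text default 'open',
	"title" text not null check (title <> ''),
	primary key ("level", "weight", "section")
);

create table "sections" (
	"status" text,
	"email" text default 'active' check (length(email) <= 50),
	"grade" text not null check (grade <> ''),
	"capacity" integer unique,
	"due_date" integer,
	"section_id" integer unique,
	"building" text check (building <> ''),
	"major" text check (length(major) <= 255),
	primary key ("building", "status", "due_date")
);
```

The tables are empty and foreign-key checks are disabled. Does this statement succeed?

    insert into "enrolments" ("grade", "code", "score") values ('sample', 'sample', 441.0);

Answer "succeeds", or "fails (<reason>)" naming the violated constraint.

enrolment_id is omitted from the column list and has no DEFAULT, so it would receive NULL.
But enrolment_id is part of the PRIMARY KEY (implied NOT NULL).

fails (NOT NULL on enrolment_id)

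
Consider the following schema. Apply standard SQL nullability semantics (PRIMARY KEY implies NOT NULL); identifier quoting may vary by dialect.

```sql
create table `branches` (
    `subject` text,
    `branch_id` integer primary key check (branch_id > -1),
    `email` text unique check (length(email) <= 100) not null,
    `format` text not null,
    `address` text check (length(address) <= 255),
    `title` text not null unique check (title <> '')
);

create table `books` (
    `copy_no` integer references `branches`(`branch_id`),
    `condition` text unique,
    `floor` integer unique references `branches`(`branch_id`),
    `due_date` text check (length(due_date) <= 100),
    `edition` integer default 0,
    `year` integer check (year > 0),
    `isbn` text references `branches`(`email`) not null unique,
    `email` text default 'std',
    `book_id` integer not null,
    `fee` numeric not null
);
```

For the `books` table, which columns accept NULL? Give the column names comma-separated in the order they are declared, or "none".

- copy_no: a foreign key column may be NULL unless separately constrained → nullable.
- condition: UNIQUE does not imply NOT NULL → nullable.
- floor: a foreign key column may be NULL unless separately constrained → nullable.
- due_date: CHECK does not forbid NULL (a CHECK constraint passes when its expression is NULL) → nullable.
- edition: DEFAULT only fills an omitted column; an explicit NULL is still allowed → nullable.
- year: CHECK does not forbid NULL (a CHECK constraint passes when its expression is NULL) → nullable.
- isbn: declared NOT NULL → not nullable.
- email: DEFAULT only fills an omitted column; an explicit NULL is still allowed → nullable.
- book_id: declared NOT NULL → not nullable.
- fee: declared NOT NULL → not nullable.

copy_no, condition, floor, due_date, edition, year, email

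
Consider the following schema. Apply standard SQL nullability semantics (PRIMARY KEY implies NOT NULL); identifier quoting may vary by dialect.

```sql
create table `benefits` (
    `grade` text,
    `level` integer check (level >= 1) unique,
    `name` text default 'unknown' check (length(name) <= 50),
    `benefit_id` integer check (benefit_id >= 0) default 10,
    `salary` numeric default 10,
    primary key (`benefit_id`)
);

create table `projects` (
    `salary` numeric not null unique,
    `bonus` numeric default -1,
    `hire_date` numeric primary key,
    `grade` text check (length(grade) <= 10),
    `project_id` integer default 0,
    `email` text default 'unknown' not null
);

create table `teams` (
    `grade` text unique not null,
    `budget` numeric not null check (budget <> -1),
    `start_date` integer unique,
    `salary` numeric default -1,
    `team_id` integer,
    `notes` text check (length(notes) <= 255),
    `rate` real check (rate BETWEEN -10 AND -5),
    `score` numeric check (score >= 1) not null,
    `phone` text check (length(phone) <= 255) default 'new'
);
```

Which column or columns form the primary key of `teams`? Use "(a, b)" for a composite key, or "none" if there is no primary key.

No column is declared PRIMARY KEY inline, and there is no table-level PRIMARY KEY clause in teams.

none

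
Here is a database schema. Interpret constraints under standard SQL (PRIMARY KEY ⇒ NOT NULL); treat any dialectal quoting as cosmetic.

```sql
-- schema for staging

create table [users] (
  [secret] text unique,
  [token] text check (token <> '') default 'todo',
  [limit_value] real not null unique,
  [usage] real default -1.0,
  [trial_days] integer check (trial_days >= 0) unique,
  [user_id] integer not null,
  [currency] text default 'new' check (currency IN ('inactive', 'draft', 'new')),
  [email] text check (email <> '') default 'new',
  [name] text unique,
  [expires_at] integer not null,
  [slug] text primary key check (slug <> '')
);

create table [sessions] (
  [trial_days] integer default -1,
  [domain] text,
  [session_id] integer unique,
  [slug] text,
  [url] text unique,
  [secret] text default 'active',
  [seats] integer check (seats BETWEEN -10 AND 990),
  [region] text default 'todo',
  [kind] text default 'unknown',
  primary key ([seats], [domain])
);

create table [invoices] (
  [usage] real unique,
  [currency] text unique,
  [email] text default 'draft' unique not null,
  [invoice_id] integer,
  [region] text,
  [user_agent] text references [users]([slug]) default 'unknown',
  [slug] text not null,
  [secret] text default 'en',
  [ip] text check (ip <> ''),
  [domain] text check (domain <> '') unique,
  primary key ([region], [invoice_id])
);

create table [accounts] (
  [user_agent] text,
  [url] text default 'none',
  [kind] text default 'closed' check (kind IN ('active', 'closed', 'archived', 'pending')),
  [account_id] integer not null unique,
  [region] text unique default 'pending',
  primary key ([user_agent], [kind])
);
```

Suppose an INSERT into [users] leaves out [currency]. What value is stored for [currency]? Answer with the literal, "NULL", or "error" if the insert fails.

'new'

currency has an explicit DEFAULT 'new'.
When the column is omitted from an INSERT, that default is used.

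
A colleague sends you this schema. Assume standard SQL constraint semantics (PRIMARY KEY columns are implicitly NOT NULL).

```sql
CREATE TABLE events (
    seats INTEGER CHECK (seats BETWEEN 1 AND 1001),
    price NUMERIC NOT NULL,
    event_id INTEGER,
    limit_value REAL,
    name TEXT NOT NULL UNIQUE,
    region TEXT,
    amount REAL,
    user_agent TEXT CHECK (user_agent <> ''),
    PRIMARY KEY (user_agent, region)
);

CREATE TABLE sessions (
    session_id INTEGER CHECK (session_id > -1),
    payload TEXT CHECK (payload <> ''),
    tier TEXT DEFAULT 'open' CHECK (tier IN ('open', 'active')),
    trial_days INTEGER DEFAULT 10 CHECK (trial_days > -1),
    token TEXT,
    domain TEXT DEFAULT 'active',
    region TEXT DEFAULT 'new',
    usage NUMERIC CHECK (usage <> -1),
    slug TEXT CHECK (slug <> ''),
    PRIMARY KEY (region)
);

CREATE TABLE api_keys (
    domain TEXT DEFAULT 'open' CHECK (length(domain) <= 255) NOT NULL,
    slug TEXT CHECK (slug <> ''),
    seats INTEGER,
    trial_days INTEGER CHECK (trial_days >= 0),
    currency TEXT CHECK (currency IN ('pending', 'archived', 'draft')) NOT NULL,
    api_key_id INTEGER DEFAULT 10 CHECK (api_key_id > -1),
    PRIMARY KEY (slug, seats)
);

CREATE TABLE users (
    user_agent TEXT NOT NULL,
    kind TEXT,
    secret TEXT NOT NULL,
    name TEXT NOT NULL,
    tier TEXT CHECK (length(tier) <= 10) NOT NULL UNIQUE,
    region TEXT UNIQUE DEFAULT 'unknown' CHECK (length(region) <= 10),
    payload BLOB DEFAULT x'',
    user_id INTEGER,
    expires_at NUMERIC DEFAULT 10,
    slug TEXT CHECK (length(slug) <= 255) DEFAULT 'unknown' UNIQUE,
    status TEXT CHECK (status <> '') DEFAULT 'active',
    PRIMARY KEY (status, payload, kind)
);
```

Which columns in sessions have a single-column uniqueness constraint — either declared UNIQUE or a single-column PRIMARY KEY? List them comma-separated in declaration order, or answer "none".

- session_id: no UNIQUE or single-column PK constraint.
- payload: no UNIQUE or single-column PK constraint.
- tier: no UNIQUE or single-column PK constraint.
- trial_days: no UNIQUE or single-column PK constraint.
- token: no UNIQUE or single-column PK constraint.
- domain: no UNIQUE or single-column PK constraint.
- region: single-column PRIMARY KEY → unique.
- usage: no UNIQUE or single-column PK constraint.
- slug: no UNIQUE or single-column PK constraint.

region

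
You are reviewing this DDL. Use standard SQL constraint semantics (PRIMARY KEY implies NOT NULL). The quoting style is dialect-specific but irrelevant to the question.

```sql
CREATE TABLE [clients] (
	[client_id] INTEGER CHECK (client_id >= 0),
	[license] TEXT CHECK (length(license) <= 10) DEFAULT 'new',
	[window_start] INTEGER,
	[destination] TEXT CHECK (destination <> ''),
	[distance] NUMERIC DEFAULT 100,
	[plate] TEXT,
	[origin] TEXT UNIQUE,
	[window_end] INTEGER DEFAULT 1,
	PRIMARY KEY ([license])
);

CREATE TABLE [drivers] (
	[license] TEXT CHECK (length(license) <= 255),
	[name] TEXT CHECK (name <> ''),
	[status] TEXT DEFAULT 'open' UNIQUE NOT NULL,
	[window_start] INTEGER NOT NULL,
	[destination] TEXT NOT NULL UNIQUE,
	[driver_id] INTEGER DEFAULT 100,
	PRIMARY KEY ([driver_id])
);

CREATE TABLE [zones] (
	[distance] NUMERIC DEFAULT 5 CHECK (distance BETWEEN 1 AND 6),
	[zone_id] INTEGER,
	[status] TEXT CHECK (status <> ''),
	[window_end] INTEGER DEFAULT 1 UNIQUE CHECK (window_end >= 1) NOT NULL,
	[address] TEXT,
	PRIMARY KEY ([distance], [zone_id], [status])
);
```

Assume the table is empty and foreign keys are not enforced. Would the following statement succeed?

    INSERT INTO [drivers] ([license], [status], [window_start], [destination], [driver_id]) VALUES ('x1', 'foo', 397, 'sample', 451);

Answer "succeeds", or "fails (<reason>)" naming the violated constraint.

NOT NULL columns: destination is supplied; driver_id is supplied; status is supplied; window_start is supplied.
CHECK constraints: 'x1' satisfies (length(license) <= 255).
No constraint is violated.

succeeds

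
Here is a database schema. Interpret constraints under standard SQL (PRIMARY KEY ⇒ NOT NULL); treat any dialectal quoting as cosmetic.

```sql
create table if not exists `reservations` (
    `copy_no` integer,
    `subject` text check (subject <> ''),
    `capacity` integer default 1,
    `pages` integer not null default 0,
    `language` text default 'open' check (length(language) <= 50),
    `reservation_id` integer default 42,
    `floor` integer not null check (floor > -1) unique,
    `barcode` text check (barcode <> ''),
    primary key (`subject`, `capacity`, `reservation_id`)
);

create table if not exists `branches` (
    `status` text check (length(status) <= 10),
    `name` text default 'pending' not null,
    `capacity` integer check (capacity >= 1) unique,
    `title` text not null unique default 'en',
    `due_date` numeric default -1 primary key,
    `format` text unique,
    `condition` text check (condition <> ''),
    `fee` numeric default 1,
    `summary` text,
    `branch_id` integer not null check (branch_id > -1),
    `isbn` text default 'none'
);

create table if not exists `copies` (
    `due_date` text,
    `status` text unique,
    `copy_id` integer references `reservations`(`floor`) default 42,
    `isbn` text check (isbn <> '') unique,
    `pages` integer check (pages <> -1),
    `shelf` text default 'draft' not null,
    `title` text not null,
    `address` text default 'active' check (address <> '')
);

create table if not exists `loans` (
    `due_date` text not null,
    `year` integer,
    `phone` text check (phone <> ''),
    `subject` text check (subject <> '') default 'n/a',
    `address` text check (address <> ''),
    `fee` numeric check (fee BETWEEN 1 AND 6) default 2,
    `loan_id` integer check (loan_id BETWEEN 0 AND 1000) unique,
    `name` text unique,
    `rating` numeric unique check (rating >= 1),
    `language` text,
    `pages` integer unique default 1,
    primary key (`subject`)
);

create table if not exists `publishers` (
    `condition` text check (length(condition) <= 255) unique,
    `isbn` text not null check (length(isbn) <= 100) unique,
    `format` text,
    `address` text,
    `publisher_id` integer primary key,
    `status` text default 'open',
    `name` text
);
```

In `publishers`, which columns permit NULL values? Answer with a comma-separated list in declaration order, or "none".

condition, format, address, status, name

- condition: CHECK does not forbid NULL (a CHECK constraint passes when its expression is NULL) → nullable.
- isbn: declared NOT NULL → not nullable.
- format: no NOT NULL constraint applies → nullable.
- address: no NOT NULL constraint applies → nullable.
- publisher_id: part of the PRIMARY KEY, which implies NOT NULL → not nullable.
- status: DEFAULT only fills an omitted column; an explicit NULL is still allowed → nullable.
- name: no NOT NULL constraint applies → nullable.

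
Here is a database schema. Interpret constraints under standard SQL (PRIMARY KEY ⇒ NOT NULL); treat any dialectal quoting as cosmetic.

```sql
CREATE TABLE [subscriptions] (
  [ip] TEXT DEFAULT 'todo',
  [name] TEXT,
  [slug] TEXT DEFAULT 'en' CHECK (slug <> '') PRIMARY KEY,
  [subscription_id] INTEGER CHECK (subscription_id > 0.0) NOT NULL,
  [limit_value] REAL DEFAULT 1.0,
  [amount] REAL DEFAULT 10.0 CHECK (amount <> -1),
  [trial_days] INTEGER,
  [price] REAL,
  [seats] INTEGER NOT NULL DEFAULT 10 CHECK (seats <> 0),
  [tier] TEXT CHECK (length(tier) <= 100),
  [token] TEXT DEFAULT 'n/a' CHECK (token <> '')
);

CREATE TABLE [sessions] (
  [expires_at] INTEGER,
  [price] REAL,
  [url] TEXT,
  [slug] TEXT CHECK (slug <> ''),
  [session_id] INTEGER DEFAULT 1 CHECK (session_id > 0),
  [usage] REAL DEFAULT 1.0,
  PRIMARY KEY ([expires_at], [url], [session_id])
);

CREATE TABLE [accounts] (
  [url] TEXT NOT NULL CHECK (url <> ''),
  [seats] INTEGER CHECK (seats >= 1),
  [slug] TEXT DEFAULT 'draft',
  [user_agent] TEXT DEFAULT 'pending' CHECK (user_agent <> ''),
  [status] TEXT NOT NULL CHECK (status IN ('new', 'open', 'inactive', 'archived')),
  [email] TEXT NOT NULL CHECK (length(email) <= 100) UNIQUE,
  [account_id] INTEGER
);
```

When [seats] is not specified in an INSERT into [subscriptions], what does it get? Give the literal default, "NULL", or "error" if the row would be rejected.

seats has an explicit DEFAULT 10.
When the column is omitted from an INSERT, that default is used.

10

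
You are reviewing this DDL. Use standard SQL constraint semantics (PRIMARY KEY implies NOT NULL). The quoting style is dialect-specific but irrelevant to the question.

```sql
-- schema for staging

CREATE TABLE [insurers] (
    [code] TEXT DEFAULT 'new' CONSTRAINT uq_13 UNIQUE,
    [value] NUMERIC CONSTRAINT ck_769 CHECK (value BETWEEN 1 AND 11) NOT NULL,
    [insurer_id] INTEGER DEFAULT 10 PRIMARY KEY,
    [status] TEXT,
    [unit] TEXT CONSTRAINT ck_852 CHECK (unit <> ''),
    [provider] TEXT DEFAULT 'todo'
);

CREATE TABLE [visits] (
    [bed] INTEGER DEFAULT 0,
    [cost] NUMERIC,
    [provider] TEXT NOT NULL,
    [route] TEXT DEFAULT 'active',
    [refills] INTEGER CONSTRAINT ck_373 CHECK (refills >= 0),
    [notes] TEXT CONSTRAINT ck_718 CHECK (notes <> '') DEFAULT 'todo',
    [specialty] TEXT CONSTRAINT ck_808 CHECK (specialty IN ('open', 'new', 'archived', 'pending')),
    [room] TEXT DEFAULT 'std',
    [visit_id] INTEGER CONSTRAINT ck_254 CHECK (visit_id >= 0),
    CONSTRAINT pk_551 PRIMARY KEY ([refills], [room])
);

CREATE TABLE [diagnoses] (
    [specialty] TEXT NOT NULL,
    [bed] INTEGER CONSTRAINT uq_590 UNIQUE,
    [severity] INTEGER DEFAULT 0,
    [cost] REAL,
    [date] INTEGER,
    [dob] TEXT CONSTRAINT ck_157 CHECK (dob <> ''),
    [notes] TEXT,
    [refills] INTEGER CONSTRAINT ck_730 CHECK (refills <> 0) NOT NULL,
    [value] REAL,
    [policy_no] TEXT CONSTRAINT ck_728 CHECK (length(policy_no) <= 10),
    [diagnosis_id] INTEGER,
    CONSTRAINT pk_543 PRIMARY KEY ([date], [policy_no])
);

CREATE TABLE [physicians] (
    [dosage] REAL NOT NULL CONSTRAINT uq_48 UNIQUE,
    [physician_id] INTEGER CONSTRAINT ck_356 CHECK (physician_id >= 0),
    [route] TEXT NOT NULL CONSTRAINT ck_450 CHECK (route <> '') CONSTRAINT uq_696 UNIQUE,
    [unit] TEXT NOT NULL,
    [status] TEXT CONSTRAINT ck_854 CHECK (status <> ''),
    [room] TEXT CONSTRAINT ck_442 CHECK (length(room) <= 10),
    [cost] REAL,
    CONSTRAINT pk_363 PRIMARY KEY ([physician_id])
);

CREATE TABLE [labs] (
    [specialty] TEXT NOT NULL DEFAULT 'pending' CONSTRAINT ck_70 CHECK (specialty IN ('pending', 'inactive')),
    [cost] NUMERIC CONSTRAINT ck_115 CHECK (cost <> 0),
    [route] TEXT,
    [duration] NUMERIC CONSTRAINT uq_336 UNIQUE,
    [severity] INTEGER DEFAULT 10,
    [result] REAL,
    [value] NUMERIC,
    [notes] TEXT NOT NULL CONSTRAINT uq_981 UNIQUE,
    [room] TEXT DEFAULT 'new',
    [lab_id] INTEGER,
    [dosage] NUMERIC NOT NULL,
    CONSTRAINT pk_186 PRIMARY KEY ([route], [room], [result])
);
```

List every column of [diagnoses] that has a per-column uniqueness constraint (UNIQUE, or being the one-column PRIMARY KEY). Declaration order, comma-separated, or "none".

- specialty: no UNIQUE or single-column PK constraint.
- bed: declared UNIQUE → unique.
- severity: no UNIQUE or single-column PK constraint.
- cost: no UNIQUE or single-column PK constraint.
- date: part of a composite PRIMARY KEY — only the tuple is unique, not this column on its own.
- dob: no UNIQUE or single-column PK constraint.
- notes: no UNIQUE or single-column PK constraint.
- refills: no UNIQUE or single-column PK constraint.
- value: no UNIQUE or single-column PK constraint.
- policy_no: part of a composite PRIMARY KEY — only the tuple is unique, not this column on its own.
- diagnosis_id: no UNIQUE or single-column PK constraint.

bed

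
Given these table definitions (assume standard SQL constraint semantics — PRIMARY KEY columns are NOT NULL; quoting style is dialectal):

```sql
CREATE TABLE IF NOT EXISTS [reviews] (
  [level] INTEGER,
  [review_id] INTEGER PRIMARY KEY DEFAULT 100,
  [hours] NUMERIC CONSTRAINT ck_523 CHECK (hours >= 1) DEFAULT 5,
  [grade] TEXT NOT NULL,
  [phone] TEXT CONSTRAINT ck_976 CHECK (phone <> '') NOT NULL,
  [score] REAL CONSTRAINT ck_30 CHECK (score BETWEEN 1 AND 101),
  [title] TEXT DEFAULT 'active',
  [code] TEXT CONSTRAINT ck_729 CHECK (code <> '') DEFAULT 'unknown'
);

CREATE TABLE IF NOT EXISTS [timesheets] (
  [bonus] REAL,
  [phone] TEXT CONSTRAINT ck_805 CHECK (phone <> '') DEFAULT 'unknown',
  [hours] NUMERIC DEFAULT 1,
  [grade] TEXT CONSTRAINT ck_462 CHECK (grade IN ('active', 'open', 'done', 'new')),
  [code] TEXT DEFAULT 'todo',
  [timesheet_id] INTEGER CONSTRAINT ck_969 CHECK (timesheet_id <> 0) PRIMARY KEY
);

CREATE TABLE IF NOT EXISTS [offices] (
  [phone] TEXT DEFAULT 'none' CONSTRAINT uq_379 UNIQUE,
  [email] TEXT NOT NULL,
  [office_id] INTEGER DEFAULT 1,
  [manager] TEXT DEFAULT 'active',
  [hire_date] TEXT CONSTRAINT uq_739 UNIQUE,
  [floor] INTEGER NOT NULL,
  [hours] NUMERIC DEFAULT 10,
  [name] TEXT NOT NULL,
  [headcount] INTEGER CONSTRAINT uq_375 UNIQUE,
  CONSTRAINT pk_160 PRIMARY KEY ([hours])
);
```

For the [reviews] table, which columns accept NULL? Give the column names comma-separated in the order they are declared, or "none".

level, hours, score, title, code

- level: no NOT NULL constraint applies → nullable.
- review_id: part of the PRIMARY KEY, which implies NOT NULL → not nullable.
- hours: CHECK does not forbid NULL (a CHECK constraint passes when its expression is NULL) → nullable.
- grade: declared NOT NULL → not nullable.
- phone: declared NOT NULL → not nullable.
- score: CHECK does not forbid NULL (a CHECK constraint passes when its expression is NULL) → nullable.
- title: DEFAULT only fills an omitted column; an explicit NULL is still allowed → nullable.
- code: CHECK does not forbid NULL (a CHECK constraint passes when its expression is NULL) → nullable.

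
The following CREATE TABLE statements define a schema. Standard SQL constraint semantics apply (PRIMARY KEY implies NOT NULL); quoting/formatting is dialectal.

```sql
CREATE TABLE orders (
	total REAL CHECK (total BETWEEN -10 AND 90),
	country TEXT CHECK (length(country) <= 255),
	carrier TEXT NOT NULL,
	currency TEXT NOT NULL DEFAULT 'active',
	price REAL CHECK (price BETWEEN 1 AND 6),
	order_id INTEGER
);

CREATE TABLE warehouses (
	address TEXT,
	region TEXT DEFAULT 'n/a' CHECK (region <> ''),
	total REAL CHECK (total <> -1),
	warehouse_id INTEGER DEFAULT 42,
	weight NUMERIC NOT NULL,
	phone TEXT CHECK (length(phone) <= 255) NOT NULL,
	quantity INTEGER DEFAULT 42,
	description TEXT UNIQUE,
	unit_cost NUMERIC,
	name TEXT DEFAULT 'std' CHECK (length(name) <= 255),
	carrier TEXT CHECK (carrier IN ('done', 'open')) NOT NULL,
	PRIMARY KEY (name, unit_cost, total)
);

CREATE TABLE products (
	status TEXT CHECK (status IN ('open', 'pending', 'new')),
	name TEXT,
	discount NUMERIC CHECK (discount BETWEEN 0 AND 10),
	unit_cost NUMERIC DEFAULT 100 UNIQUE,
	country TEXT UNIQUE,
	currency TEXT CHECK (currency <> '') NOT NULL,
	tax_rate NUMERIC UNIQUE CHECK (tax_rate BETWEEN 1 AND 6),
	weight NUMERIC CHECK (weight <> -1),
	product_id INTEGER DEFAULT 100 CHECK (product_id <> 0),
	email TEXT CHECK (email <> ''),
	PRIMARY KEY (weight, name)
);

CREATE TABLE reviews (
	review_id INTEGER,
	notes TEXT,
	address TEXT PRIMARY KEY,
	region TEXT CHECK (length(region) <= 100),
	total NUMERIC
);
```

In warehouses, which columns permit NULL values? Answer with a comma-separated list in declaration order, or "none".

- address: no NOT NULL constraint applies → nullable.
- region: CHECK does not forbid NULL (a CHECK constraint passes when its expression is NULL) → nullable.
- total: part of the PRIMARY KEY, which implies NOT NULL → not nullable.
- warehouse_id: DEFAULT only fills an omitted column; an explicit NULL is still allowed → nullable.
- weight: declared NOT NULL → not nullable.
- phone: declared NOT NULL → not nullable.
- quantity: DEFAULT only fills an omitted column; an explicit NULL is still allowed → nullable.
- description: UNIQUE does not imply NOT NULL → nullable.
- unit_cost: part of the PRIMARY KEY, which implies NOT NULL → not nullable.
- name: part of the PRIMARY KEY, which implies NOT NULL → not nullable.
- carrier: declared NOT NULL → not nullable.

address, region, warehouse_id, quantity, description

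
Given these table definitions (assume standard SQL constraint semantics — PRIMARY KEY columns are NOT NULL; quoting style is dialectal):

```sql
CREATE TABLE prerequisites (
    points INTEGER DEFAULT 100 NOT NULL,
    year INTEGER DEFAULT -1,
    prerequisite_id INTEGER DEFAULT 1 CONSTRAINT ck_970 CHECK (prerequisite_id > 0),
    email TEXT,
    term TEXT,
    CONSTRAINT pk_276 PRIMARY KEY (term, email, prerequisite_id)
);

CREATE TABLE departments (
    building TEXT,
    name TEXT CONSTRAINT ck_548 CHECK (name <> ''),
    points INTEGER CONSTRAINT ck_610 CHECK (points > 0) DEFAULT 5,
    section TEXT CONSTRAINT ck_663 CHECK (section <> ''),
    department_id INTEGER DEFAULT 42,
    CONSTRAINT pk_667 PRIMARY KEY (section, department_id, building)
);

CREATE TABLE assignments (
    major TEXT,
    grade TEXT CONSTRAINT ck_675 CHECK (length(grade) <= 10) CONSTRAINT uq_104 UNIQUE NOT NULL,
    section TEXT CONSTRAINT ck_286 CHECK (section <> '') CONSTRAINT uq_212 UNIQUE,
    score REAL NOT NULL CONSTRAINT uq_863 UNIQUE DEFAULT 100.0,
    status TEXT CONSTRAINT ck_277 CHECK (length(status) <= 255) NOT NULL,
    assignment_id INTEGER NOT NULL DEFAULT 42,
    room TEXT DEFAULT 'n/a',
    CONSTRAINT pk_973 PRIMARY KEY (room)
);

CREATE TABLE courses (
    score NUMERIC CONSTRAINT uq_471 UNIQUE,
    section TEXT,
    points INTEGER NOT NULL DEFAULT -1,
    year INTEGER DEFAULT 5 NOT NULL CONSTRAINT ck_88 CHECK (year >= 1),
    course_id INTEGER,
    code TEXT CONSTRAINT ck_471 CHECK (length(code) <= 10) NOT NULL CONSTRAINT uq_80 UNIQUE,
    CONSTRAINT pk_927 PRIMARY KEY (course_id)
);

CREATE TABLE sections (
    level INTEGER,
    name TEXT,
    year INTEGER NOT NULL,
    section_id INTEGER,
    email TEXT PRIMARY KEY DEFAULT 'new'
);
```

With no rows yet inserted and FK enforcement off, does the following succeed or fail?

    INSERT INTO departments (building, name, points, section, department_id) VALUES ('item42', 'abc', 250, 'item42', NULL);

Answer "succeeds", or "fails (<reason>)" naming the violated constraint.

department_id is explicitly set to NULL, but department_id is part of the PRIMARY KEY (implied NOT NULL).

fails (NOT NULL on department_id)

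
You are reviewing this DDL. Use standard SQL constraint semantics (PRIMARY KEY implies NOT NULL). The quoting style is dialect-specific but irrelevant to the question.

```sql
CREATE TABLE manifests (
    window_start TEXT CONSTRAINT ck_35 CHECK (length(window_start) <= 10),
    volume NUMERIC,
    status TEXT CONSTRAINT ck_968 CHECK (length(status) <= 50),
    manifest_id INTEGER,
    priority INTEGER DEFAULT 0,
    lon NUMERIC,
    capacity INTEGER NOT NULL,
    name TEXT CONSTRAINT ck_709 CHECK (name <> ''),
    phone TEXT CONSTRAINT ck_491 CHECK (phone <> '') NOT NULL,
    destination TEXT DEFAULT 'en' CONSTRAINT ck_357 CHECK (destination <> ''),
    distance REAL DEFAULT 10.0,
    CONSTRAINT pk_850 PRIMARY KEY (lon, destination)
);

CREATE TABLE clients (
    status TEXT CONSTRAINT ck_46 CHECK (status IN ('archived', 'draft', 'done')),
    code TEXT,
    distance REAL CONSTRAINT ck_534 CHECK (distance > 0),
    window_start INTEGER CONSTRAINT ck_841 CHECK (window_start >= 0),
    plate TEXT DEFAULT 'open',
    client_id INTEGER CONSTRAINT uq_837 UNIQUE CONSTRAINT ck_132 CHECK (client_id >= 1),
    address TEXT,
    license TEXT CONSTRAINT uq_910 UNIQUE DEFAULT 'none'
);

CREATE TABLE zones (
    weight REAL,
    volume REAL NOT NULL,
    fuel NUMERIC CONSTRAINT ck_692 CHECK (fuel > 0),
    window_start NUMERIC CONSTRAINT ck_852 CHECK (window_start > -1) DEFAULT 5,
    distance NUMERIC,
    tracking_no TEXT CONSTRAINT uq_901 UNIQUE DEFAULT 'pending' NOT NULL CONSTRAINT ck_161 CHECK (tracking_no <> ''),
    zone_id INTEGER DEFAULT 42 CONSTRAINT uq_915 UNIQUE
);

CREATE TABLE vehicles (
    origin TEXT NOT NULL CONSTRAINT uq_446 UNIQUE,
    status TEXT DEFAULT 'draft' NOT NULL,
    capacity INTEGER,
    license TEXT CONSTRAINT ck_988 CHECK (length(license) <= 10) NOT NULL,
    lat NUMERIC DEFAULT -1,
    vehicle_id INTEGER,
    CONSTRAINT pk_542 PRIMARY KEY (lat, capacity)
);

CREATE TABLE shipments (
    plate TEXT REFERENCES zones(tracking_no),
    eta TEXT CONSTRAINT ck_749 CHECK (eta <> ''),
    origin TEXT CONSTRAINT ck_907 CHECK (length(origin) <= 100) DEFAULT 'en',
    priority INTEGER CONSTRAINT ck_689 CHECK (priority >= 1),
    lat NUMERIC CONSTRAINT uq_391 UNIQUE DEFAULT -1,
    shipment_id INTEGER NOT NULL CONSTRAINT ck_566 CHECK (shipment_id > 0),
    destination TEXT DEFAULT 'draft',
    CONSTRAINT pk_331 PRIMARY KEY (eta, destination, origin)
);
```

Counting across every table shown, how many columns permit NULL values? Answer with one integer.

manifests: 7 nullable (window_start, volume, status, manifest_id, priority, name, distance — PK (lon, destination) and explicit NOT NULL columns excluded).
clients: 8 nullable (status, code, distance, window_start, plate, client_id, address, license — PK none and explicit NOT NULL columns excluded).
zones: 5 nullable (weight, fuel, window_start, distance, zone_id — PK none and explicit NOT NULL columns excluded).
vehicles: 1 nullable (vehicle_id — PK (lat, capacity) and explicit NOT NULL columns excluded).
shipments: 3 nullable (plate, priority, lat — PK (eta, destination, origin) and explicit NOT NULL columns excluded).
Total: 7 + 8 + 5 + 1 + 3 = 24.

24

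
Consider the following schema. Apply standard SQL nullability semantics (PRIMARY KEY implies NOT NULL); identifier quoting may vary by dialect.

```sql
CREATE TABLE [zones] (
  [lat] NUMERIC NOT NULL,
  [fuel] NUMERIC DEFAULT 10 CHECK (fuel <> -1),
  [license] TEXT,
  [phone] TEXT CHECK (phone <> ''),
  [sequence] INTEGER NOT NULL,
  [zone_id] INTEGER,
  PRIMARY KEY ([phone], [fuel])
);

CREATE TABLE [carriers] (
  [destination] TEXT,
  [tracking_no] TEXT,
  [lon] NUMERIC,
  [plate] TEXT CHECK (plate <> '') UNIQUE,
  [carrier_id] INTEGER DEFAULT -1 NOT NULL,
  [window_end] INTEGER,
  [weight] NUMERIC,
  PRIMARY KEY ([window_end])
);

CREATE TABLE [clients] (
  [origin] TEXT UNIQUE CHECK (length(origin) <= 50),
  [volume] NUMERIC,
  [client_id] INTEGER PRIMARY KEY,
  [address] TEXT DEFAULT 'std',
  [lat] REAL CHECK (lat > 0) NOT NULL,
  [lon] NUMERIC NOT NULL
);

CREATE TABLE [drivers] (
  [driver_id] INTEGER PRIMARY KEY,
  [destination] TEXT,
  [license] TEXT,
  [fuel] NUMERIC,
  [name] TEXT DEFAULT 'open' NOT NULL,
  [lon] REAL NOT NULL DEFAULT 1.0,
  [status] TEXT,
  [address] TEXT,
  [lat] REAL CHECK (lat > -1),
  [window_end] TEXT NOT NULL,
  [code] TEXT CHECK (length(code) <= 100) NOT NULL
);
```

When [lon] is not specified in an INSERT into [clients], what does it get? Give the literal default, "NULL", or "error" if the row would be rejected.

lon has no DEFAULT clause.
Omitting it would insert NULL, but it is declared NOT NULL, so the INSERT fails.

error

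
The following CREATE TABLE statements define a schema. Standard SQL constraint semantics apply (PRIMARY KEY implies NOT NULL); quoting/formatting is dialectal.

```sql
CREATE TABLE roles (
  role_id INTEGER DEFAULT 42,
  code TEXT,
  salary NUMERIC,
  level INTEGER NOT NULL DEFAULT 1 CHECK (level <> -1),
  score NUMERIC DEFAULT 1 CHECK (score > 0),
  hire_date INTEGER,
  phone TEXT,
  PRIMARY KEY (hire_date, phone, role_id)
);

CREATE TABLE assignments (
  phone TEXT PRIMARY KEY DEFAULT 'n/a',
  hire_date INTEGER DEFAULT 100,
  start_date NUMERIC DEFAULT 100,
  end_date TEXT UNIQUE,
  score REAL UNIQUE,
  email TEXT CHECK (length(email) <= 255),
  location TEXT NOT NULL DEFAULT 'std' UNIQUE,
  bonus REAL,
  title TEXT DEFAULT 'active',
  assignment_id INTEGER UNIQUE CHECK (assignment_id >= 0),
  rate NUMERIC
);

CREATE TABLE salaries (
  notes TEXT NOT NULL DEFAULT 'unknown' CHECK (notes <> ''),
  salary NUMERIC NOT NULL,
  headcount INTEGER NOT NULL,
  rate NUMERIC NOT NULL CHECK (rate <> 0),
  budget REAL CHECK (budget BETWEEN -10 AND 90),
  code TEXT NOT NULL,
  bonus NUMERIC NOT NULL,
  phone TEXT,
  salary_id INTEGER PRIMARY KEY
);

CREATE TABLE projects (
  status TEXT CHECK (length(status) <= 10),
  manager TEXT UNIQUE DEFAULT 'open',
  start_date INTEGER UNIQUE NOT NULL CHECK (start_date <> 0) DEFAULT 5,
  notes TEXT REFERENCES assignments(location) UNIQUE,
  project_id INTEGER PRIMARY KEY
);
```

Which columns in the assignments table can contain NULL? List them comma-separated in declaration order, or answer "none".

- phone: part of the PRIMARY KEY, which implies NOT NULL → not nullable.
- hire_date: DEFAULT only fills an omitted column; an explicit NULL is still allowed → nullable.
- start_date: DEFAULT only fills an omitted column; an explicit NULL is still allowed → nullable.
- end_date: UNIQUE does not imply NOT NULL → nullable.
- score: UNIQUE does not imply NOT NULL → nullable.
- email: CHECK does not forbid NULL (a CHECK constraint passes when its expression is NULL) → nullable.
- location: declared NOT NULL → not nullable.
- bonus: no NOT NULL constraint applies → nullable.
- title: DEFAULT only fills an omitted column; an explicit NULL is still allowed → nullable.
- assignment_id: CHECK does not forbid NULL (a CHECK constraint passes when its expression is NULL) → nullable.
- rate: no NOT NULL constraint applies → nullable.

hire_date, start_date, end_date, score, email, bonus, title, assignment_id, rate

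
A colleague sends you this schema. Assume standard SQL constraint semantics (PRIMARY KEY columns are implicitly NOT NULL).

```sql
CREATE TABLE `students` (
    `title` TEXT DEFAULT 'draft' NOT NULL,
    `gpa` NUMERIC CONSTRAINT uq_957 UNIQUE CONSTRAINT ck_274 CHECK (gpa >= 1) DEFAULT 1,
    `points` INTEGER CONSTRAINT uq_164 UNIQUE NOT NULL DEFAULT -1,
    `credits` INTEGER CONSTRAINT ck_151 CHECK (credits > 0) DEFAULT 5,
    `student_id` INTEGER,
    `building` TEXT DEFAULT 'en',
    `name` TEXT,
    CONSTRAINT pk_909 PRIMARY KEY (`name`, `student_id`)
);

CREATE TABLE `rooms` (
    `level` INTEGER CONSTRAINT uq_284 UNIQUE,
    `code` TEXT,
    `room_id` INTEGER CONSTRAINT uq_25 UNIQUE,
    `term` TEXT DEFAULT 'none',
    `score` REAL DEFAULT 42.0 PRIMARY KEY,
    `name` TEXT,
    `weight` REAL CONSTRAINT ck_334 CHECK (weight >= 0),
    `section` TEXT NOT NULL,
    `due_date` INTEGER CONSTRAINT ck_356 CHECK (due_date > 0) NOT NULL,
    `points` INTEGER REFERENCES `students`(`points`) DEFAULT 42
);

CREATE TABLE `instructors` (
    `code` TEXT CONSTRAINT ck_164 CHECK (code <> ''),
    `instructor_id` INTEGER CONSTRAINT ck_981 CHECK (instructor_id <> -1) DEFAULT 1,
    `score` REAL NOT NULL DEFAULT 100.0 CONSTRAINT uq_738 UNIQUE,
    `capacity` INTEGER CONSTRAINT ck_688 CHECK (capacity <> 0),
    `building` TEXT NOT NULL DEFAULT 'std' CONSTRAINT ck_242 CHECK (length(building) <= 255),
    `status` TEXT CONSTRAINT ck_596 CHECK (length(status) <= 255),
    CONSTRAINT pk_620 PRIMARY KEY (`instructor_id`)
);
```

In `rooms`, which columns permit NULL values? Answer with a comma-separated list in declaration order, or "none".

level, code, room_id, term, name, weight, points

- level: UNIQUE does not imply NOT NULL → nullable.
- code: no NOT NULL constraint applies → nullable.
- room_id: UNIQUE does not imply NOT NULL → nullable.
- term: DEFAULT only fills an omitted column; an explicit NULL is still allowed → nullable.
- score: part of the PRIMARY KEY, which implies NOT NULL → not nullable.
- name: no NOT NULL constraint applies → nullable.
- weight: CHECK does not forbid NULL (a CHECK constraint passes when its expression is NULL) → nullable.
- section: declared NOT NULL → not nullable.
- due_date: declared NOT NULL → not nullable.
- points: a foreign key column may be NULL unless separately constrained → nullable.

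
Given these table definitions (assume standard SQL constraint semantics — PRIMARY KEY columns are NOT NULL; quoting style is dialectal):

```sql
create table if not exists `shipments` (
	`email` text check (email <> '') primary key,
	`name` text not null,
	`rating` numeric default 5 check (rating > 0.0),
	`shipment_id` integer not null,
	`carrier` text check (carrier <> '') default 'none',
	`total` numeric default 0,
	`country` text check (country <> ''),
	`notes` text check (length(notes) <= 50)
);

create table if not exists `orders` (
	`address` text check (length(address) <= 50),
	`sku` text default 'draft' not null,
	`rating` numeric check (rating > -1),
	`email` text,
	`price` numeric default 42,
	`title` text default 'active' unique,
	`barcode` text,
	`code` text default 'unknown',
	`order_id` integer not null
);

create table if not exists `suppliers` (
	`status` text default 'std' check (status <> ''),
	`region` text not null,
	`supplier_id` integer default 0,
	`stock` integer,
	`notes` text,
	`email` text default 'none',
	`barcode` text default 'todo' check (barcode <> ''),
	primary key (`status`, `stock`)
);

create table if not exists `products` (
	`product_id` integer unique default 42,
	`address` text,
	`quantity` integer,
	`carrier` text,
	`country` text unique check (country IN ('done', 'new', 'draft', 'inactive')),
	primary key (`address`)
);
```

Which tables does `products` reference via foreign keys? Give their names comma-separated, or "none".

none

No column in products has a REFERENCES clause.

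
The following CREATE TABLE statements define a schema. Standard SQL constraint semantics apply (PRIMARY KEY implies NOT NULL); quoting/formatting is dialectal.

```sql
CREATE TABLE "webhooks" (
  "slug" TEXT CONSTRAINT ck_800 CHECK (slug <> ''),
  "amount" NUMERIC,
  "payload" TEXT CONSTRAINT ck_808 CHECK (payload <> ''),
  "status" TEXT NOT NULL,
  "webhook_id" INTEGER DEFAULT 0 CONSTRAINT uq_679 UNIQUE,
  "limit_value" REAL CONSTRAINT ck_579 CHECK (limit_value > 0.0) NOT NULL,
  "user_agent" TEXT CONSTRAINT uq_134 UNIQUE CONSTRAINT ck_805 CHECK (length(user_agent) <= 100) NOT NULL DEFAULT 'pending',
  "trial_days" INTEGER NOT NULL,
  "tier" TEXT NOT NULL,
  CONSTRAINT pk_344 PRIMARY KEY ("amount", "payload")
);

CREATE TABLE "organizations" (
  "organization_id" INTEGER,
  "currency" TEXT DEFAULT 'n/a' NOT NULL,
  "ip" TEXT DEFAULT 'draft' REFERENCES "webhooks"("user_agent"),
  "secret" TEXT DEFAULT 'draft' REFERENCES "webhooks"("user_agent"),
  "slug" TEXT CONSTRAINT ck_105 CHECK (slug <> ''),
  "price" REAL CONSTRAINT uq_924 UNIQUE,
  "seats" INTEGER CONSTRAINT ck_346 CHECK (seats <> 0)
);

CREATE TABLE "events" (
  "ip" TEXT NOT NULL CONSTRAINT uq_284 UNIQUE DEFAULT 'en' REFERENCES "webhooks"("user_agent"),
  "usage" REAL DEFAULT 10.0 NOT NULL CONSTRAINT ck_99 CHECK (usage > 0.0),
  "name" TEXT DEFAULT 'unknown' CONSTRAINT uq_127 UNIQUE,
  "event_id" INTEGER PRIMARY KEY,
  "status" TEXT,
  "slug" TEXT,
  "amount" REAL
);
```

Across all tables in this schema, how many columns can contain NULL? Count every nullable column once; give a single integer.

webhooks: 2 nullable (slug, webhook_id — PK (amount, payload) and explicit NOT NULL columns excluded).
organizations: 6 nullable (organization_id, ip, secret, slug, price, seats — PK none and explicit NOT NULL columns excluded).
events: 4 nullable (name, status, slug, amount — PK (event_id) and explicit NOT NULL columns excluded).
Total: 2 + 6 + 4 = 12.

12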